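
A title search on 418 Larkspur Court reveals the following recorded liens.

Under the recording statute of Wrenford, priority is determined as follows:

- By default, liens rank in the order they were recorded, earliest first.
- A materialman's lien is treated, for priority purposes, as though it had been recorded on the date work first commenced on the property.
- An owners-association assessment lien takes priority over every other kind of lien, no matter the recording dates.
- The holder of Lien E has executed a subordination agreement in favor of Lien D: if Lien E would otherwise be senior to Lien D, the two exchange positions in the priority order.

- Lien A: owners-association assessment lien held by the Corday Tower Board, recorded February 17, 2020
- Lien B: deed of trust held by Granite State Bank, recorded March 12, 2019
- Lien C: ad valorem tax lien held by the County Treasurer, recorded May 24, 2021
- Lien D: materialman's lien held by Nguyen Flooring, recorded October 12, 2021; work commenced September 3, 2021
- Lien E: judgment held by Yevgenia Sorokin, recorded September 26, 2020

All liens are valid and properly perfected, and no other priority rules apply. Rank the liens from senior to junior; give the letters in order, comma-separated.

A, B, D, C, E

Adjusting effective dates: D relates back to September 3, 2021 (work commenced).
As an owners-association assessment lien, A is senior to every other lien.
Ordering the rest by effective date: B (March 12, 2019), E (September 26, 2020), C (May 24, 2021), D (September 3, 2021).
The subordination applies — E was senior to D — so E and D swap.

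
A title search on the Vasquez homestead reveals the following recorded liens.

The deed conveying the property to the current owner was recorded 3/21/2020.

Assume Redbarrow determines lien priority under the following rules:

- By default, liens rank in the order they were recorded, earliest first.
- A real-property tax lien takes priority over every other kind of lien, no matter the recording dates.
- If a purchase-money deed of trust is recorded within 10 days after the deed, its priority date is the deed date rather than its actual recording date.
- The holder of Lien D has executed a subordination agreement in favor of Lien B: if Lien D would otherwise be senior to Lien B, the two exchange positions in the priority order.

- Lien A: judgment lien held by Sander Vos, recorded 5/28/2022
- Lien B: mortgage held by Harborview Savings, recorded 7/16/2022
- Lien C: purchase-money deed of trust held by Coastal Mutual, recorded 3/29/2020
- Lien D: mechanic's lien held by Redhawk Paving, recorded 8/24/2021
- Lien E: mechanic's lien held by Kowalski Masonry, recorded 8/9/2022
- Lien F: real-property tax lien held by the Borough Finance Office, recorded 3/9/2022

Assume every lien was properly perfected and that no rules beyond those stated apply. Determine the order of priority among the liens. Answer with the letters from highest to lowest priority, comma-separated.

First, effective dates: C's effective date is the deed date, 3/21/2020.
As a real-property tax lien, F is senior to every other lien.
Ordering the rest by effective date: C (3/21/2020), D (8/24/2021), A (5/28/2022), B (7/16/2022), E (8/9/2022).
The subordination applies — D was senior to B — so D and B swap.

F, C, B, A, D, E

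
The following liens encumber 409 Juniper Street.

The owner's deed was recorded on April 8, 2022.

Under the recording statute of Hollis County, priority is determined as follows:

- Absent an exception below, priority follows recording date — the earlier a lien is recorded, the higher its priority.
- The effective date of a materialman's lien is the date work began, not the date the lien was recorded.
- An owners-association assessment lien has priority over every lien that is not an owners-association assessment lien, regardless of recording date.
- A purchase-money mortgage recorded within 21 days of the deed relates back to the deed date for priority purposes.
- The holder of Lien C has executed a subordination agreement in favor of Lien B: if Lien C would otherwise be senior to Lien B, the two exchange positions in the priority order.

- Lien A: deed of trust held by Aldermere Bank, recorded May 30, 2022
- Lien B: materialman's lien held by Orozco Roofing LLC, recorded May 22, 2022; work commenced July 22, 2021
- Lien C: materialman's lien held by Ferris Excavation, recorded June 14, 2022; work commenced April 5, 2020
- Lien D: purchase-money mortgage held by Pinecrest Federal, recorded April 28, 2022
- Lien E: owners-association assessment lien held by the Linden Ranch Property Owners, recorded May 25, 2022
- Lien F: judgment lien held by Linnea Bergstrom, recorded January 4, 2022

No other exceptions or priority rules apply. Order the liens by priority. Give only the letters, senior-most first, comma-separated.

First, effective dates: B relates back to July 22, 2021 (work commenced); C is treated as recorded April 5, 2020, the work-commencement date; D was recorded within the 21-day window, so its effective date is the deed date April 8, 2022.
E is an owners-association assessment lien, so it outranks all other liens regardless of date.
Ordering the rest by effective date: C (April 5, 2020), B (July 22, 2021), F (January 4, 2022), D (April 8, 2022), A (May 30, 2022).
C is senior to B before the subordination, so the two trade places.

E, B, C, F, D, A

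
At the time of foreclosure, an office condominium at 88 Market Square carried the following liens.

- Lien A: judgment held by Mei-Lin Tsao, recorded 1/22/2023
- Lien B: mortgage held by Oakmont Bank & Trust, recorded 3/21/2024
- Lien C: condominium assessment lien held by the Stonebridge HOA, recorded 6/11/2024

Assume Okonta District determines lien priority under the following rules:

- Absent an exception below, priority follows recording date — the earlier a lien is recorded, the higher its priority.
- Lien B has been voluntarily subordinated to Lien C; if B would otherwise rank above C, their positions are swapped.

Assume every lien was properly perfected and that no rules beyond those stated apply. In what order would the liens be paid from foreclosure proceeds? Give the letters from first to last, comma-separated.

Sorted by effective date: A (1/22/2023), B (3/21/2024), C (6/11/2024).
B would otherwise be senior to C, so under the subordination agreement B and C exchange positions.

A, C, B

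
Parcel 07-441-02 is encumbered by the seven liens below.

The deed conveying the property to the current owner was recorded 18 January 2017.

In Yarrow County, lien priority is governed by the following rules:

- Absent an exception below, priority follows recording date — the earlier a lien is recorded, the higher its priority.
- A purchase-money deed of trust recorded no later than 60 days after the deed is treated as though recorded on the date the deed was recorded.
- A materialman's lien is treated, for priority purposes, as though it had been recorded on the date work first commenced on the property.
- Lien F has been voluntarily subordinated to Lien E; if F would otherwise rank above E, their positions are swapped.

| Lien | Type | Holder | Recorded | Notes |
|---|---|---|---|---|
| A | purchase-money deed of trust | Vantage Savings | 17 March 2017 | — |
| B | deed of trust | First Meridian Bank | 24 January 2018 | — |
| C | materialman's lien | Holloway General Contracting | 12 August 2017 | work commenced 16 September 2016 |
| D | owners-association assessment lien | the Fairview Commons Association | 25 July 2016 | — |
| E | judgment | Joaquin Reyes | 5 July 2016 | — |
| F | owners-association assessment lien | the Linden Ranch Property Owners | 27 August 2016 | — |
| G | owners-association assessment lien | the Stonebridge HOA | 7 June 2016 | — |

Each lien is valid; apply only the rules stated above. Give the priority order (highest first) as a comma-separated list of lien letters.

G, E, D, F, C, A, B

Effective dates after the stated exceptions: A's effective date is the deed date, 18 January 2017; C relates back to 16 September 2016 (work commenced).
By effective date, earliest first: G (7 June 2016), E (5 July 2016), D (25 July 2016), F (27 August 2016), C (16 September 2016), A (18 January 2017), B (24 January 2018).
Since F is not senior to E, the subordination leaves the order unchanged.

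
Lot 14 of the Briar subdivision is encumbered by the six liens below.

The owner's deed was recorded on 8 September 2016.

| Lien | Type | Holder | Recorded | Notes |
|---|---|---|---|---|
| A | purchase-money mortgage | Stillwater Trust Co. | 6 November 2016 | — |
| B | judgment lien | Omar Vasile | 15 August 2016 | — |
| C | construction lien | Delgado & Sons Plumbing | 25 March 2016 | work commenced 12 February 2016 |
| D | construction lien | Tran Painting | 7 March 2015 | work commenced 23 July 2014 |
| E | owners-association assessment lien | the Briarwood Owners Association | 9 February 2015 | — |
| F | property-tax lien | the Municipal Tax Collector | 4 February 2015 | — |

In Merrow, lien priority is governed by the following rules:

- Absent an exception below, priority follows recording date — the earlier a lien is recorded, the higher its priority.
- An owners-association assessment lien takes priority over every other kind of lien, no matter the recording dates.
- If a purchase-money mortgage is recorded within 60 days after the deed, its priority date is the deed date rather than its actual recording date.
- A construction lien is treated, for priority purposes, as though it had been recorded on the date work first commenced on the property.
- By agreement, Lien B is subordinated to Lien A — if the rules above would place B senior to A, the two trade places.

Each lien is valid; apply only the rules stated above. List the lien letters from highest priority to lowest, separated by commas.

Effective dates: A relates back to the deed date 8 September 2016; C relates back to 12 February 2016 (work commenced); D's effective date is 23 July 2014, when work began.
E, as an owners-association assessment lien, has superpriority and ranks first.
The other liens, earliest effective date first: D (23 July 2014), F (4 February 2015), C (12 February 2016), B (15 August 2016), A (8 September 2016).
B would otherwise be senior to A, so under the subordination agreement B and A exchange positions.

E, D, F, C, A, B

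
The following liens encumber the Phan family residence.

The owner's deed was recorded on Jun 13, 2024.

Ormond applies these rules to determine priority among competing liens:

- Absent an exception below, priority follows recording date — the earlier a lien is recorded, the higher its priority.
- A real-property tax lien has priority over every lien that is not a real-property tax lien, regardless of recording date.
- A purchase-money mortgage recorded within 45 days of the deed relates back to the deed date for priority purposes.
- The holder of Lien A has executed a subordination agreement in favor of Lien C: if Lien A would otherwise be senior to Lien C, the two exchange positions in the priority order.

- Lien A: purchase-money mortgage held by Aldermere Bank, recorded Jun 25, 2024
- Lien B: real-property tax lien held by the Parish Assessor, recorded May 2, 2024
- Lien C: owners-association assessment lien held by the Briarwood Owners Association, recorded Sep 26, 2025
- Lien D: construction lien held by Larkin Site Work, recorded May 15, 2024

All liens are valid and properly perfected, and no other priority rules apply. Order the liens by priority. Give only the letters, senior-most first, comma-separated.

B, D, C, A

Effective dates: A was recorded within the 45-day window, so its effective date is the deed date Jun 13, 2024.
B, as a real-property tax lien, has superpriority and ranks first.
The other liens, earliest effective date first: D (May 15, 2024), A (Jun 13, 2024), C (Sep 26, 2025).
A would otherwise be senior to C, so under the subordination agreement A and C exchange positions.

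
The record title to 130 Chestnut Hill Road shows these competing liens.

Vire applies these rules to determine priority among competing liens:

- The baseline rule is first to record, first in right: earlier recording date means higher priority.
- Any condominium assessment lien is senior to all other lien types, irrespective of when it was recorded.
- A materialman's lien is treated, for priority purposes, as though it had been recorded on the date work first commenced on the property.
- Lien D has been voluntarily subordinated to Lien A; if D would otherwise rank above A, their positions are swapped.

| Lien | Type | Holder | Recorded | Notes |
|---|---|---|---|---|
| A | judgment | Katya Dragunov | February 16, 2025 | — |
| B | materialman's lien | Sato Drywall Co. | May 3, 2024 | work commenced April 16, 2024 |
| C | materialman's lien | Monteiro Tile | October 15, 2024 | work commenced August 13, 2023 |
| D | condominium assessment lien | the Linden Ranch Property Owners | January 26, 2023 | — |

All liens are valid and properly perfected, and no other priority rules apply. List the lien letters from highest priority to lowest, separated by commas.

A, C, B, D

Adjusting effective dates: B relates back to April 16, 2024 (work commenced); C is treated as recorded August 13, 2023, the work-commencement date.
D, as a condominium assessment lien, has superpriority and ranks first.
Remaining liens by effective date: C (August 13, 2023), B (April 16, 2024), A (February 16, 2025).
D is senior to A before the subordination, so the two trade places.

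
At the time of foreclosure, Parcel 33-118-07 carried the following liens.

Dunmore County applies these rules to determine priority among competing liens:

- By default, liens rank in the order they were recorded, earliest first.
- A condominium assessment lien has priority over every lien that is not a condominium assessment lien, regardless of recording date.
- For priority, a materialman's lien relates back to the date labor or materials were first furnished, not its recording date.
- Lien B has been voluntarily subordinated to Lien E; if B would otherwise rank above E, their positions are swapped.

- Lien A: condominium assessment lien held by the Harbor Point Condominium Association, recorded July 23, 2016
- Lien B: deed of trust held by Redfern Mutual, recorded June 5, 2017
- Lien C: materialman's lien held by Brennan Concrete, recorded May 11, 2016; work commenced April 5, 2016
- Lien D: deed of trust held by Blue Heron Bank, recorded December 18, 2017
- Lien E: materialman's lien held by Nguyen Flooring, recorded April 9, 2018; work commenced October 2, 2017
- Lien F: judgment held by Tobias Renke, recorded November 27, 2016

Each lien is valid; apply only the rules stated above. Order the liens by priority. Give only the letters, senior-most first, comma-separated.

A, C, F, E, B, D

Adjusting effective dates: C is treated as recorded April 5, 2016, the work-commencement date; E relates back to October 2, 2017 (work commenced).
A is a condominium assessment lien, so it outranks all other liens regardless of date.
Remaining liens by effective date: C (April 5, 2016), F (November 27, 2016), B (June 5, 2017), E (October 2, 2017), D (December 18, 2017).
Because B would otherwise rank above E, the subordination swaps them.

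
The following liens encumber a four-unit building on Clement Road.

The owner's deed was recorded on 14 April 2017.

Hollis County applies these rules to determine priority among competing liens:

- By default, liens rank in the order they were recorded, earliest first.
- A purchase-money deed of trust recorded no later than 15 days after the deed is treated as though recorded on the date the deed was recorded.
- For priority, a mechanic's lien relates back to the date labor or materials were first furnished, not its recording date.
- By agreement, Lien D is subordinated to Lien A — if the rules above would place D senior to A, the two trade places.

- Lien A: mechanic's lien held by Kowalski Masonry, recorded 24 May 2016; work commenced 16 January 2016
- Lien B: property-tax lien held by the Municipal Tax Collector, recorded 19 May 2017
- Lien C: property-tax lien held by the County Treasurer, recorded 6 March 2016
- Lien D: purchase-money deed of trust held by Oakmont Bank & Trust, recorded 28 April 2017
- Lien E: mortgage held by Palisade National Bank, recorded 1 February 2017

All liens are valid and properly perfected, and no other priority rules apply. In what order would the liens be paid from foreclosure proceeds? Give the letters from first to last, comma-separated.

Effective dates: A is treated as recorded 16 January 2016, the work-commencement date; D's effective date is the deed date, 14 April 2017.
By effective date: A (16 January 2016), C (6 March 2016), E (1 February 2017), D (14 April 2017), B (19 May 2017).
Since D is not senior to A, the subordination leaves the order unchanged.

A, C, E, D, B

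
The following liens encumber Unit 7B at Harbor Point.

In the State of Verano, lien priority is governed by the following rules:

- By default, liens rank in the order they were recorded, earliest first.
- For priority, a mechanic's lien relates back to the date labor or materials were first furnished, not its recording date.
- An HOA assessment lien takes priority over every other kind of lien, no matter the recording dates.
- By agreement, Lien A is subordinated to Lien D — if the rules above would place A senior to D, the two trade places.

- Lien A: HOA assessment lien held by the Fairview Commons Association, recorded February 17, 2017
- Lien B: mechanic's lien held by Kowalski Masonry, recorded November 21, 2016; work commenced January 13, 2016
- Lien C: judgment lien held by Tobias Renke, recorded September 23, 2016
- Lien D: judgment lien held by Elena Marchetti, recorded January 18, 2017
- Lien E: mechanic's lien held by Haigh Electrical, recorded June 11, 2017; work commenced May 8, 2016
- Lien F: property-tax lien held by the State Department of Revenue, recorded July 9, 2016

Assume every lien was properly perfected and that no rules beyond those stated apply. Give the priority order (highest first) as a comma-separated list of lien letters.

Effective dates after the stated exceptions: B's effective date is January 13, 2016, when work began; E relates back to May 8, 2016 (work commenced).
A is an HOA assessment lien and takes priority over every other lien.
The other liens, earliest effective date first: B (January 13, 2016), E (May 8, 2016), F (July 9, 2016), C (September 23, 2016), D (January 18, 2017).
Because A would otherwise rank above D, the subordination swaps them.

D, B, E, F, C, A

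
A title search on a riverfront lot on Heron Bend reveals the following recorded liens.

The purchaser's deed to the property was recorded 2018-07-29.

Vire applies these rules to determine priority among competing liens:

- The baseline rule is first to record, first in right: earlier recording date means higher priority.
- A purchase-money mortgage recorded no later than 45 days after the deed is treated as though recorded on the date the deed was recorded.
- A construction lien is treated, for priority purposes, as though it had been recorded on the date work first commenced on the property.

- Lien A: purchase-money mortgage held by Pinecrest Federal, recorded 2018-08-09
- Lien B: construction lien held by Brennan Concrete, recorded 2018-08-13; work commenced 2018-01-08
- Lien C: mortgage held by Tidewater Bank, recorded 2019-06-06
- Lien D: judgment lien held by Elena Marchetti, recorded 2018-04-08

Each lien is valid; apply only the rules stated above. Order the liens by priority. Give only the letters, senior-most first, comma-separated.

B, D, A, C

Adjusting effective dates: A was recorded within the 45-day window, so its effective date is the deed date 2018-07-29; B relates back to 2018-01-08 (work commenced).
By effective date: B (2018-01-08), D (2018-04-08), A (2018-07-29), C (2019-06-06).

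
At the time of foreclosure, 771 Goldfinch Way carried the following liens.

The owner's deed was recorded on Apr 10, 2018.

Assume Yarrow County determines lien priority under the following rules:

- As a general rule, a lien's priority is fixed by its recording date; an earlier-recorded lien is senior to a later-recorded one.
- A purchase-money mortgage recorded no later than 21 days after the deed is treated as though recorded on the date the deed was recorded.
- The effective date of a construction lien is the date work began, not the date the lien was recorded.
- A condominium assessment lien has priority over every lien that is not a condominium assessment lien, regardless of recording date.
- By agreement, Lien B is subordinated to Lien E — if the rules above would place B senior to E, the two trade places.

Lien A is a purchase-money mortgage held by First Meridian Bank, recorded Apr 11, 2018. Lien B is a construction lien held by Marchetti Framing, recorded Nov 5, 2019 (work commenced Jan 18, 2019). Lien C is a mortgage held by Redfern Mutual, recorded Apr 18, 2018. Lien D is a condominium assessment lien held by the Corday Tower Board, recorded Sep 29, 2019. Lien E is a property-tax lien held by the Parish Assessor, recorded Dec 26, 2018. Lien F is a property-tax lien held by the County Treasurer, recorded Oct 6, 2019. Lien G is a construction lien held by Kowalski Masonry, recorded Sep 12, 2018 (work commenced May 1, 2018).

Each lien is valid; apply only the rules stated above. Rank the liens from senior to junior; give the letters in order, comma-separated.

D, A, C, G, E, B, F

Adjusting effective dates: A was recorded within the 21-day window, so its effective date is the deed date Apr 10, 2018; B relates back to Jan 18, 2019 (work commenced); G relates back to May 1, 2018 (work commenced).
D is a condominium assessment lien and takes priority over every other lien.
Remaining liens by effective date: A (Apr 10, 2018), C (Apr 18, 2018), G (May 1, 2018), E (Dec 26, 2018), B (Jan 18, 2019), F (Oct 6, 2019).
Since B is not senior to E, the subordination leaves the order unchanged.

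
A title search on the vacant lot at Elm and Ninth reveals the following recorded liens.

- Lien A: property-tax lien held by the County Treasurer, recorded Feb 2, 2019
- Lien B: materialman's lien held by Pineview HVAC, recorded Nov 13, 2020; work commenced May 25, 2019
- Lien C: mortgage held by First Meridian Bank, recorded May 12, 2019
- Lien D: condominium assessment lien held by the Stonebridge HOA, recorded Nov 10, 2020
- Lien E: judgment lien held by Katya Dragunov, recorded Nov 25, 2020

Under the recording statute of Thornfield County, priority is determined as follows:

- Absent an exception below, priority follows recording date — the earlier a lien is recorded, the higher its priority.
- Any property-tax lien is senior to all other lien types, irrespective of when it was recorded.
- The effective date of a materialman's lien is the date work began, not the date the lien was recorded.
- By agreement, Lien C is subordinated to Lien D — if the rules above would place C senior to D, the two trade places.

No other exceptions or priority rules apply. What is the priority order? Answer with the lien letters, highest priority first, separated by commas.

A, D, B, C, E

Adjusting effective dates: B relates back to May 25, 2019 (work commenced).
As a property-tax lien, A is senior to every other lien.
Ordering the rest by effective date: C (May 12, 2019), B (May 25, 2019), D (Nov 10, 2020), E (Nov 25, 2020).
The subordination applies — C was senior to D — so C and D swap.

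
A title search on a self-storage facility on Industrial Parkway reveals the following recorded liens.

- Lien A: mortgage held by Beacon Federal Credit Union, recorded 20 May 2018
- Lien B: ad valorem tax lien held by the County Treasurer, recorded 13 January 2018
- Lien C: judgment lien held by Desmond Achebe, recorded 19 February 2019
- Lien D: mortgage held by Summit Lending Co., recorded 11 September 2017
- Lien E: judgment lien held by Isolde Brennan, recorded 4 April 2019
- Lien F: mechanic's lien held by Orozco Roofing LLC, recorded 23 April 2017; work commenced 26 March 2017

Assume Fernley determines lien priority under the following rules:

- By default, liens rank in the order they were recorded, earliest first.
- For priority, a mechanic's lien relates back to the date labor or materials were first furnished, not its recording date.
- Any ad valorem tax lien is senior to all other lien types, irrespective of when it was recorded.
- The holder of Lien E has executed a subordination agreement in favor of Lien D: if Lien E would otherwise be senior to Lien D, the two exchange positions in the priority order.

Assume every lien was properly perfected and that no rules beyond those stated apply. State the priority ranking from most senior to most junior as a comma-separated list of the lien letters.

B, F, D, A, C, E

Effective dates: F is treated as recorded 26 March 2017, the work-commencement date.
B is an ad valorem tax lien and takes priority over every other lien.
Remaining liens by effective date: F (26 March 2017), D (11 September 2017), A (20 May 2018), C (19 February 2019), E (4 April 2019).
Since E is not senior to D, the subordination leaves the order unchanged.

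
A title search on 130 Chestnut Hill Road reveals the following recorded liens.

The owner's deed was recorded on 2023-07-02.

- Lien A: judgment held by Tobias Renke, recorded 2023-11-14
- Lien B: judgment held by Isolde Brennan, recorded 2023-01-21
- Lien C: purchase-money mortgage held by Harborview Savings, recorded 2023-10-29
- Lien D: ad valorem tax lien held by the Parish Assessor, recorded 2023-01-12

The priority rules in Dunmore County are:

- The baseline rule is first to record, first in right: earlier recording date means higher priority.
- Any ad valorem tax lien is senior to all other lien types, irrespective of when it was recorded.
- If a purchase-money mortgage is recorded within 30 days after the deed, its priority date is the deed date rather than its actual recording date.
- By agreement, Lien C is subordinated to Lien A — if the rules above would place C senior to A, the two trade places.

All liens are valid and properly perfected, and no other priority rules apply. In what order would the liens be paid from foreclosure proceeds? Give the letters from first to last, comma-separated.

D, B, A, C

Effective dates: C was recorded 119 days after the deed — beyond 30 days — so no relation-back applies.
As an ad valorem tax lien, D is senior to every other lien.
Among the remaining liens, by effective date: B (2023-01-21), C (2023-10-29), A (2023-11-14).
C would otherwise be senior to A, so under the subordination agreement C and A exchange positions.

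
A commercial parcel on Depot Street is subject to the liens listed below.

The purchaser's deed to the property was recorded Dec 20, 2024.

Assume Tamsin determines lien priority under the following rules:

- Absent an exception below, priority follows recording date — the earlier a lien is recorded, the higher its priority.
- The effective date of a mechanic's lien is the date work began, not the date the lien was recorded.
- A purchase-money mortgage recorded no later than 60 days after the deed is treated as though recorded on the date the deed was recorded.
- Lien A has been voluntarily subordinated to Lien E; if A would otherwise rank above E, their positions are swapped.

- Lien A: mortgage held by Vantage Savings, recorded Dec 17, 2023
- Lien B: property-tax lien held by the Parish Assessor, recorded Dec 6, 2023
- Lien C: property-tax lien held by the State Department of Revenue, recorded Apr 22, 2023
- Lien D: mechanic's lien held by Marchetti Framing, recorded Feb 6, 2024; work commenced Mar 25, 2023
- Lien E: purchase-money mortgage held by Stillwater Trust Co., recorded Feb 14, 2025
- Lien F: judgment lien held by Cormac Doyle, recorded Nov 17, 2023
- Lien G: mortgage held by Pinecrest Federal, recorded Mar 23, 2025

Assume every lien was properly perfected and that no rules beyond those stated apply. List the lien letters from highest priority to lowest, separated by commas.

Effective dates: D relates back to Mar 25, 2023 (work commenced); E relates back to the deed date Dec 20, 2024.
Sorted by effective date: D (Mar 25, 2023), C (Apr 22, 2023), F (Nov 17, 2023), B (Dec 6, 2023), A (Dec 17, 2023), E (Dec 20, 2024), G (Mar 23, 2025).
The subordination applies — A was senior to E — so A and E swap.

D, C, F, B, E, A, G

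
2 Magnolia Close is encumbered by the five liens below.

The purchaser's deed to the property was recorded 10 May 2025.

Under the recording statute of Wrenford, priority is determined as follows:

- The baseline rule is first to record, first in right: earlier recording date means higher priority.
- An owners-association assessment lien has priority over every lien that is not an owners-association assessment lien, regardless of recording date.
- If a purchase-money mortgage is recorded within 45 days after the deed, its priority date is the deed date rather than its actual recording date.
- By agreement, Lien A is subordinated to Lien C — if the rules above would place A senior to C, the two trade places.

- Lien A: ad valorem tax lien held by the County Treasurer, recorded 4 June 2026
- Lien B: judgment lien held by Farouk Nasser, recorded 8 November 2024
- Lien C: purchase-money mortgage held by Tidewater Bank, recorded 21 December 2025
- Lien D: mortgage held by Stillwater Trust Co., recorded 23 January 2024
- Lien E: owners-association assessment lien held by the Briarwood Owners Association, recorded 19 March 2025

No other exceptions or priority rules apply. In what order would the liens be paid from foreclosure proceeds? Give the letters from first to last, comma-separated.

Adjusting effective dates: C was recorded 225 days after the deed, outside the 45-day window, so it keeps its recording date.
E is an owners-association assessment lien, so it outranks all other liens regardless of date.
Remaining liens by effective date: D (23 January 2024), B (8 November 2024), C (21 December 2025), A (4 June 2026).
Since A is not senior to C, the subordination leaves the order unchanged.

E, D, B, C, A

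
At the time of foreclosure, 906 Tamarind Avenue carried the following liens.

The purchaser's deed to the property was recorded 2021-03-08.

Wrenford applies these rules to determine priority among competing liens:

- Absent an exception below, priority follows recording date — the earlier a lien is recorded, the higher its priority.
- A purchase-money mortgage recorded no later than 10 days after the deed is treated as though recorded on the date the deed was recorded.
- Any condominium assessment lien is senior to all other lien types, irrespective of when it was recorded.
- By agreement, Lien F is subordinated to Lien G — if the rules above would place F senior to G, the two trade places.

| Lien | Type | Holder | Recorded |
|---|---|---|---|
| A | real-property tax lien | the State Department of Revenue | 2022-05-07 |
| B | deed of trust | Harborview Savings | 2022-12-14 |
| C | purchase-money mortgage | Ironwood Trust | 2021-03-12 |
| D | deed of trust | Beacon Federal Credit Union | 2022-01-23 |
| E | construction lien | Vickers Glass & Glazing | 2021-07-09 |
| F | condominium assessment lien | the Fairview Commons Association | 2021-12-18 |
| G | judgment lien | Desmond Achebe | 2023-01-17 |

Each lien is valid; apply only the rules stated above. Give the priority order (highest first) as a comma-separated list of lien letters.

First, effective dates: C's effective date is the deed date, 2021-03-08.
F, as a condominium assessment lien, has superpriority and ranks first.
Ordering the rest by effective date: C (2021-03-08), E (2021-07-09), D (2022-01-23), A (2022-05-07), B (2022-12-14), G (2023-01-17).
Because F would otherwise rank above G, the subordination swaps them.

G, C, E, D, A, B, F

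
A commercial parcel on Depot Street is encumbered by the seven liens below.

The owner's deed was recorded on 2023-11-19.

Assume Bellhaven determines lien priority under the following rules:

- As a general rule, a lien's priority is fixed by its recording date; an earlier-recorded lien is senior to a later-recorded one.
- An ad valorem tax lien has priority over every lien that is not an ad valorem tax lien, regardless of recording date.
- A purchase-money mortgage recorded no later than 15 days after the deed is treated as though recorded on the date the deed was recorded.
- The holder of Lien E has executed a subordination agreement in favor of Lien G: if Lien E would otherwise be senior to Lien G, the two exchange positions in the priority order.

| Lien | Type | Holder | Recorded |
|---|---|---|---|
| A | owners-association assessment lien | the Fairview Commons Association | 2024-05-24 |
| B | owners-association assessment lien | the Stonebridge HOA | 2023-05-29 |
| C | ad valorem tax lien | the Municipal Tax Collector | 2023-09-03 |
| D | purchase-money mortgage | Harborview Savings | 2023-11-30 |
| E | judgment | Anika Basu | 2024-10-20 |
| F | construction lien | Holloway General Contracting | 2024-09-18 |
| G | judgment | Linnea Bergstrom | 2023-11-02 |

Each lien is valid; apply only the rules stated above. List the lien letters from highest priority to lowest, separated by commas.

C, B, G, D, A, F, E

Adjusting effective dates: D relates back to the deed date 2023-11-19.
C is an ad valorem tax lien, so it outranks all other liens regardless of date.
Among the remaining liens, by effective date: B (2023-05-29), G (2023-11-02), D (2023-11-19), A (2024-05-24), F (2024-09-18), E (2024-10-20).
E is already junior to G, so the subordination agreement changes nothing.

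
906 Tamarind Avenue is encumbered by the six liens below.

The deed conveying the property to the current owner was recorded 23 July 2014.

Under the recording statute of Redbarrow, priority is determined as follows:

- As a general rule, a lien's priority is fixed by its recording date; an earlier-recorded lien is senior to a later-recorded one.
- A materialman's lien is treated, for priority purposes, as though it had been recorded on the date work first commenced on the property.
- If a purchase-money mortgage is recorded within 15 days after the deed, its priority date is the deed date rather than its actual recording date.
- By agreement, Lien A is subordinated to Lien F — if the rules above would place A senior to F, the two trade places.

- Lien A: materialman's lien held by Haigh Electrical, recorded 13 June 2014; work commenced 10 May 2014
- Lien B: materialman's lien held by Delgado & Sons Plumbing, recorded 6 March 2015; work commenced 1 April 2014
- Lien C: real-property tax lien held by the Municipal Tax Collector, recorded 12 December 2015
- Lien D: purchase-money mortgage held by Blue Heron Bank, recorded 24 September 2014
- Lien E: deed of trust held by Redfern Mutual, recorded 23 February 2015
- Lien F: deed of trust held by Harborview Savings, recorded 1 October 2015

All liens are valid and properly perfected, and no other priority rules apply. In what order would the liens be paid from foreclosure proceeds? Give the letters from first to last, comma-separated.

First, effective dates: A relates back to 10 May 2014 (work commenced); B's effective date is 1 April 2014, when work began; D missed the 15-day window (63 days after the deed), so its recording date stands.
By effective date: B (1 April 2014), A (10 May 2014), D (24 September 2014), E (23 February 2015), F (1 October 2015), C (12 December 2015).
Because A would otherwise rank above F, the subordination swaps them.

B, F, D, E, A, C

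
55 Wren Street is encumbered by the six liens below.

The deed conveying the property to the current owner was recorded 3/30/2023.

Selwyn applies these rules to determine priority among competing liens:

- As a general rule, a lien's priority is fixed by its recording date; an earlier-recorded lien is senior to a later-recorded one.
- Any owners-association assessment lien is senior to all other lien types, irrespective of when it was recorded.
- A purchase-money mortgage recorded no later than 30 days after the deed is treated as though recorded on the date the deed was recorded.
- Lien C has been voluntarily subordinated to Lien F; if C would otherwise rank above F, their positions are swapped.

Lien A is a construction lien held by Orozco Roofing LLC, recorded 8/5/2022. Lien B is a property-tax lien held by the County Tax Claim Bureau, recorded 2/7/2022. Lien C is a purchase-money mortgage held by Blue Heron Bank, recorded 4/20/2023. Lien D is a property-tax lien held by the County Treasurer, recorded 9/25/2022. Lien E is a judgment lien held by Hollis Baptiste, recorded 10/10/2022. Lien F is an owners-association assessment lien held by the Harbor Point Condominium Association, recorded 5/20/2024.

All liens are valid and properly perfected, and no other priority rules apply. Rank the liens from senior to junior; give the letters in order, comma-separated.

Effective dates: C relates back to the deed date 3/30/2023.
F is an owners-association assessment lien, so it outranks all other liens regardless of date.
The other liens, earliest effective date first: B (2/7/2022), A (8/5/2022), D (9/25/2022), E (10/10/2022), C (3/30/2023).
Since C is not senior to F, the subordination leaves the order unchanged.

F, B, A, D, E, C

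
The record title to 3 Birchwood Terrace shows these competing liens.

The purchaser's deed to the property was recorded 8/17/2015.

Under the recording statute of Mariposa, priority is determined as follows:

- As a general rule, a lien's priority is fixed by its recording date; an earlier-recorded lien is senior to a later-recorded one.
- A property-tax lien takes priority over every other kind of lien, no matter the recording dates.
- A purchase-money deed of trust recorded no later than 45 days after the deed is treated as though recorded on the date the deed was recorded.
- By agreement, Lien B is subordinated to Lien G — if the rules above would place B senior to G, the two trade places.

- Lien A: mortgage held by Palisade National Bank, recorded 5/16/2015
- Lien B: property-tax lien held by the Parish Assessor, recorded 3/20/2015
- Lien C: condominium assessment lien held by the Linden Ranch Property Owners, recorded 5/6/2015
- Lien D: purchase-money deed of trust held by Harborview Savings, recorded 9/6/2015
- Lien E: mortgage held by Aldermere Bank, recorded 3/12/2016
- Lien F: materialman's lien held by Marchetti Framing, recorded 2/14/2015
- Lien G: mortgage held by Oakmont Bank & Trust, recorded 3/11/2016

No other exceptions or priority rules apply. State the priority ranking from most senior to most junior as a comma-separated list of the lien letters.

G, F, C, A, D, B, E

Effective dates after the stated exceptions: D was recorded within the 45-day window, so its effective date is the deed date 8/17/2015.
B, as a property-tax lien, has superpriority and ranks first.
Remaining liens by effective date: F (2/14/2015), C (5/6/2015), A (5/16/2015), D (8/17/2015), G (3/11/2016), E (3/12/2016).
B would otherwise be senior to G, so under the subordination agreement B and G exchange positions.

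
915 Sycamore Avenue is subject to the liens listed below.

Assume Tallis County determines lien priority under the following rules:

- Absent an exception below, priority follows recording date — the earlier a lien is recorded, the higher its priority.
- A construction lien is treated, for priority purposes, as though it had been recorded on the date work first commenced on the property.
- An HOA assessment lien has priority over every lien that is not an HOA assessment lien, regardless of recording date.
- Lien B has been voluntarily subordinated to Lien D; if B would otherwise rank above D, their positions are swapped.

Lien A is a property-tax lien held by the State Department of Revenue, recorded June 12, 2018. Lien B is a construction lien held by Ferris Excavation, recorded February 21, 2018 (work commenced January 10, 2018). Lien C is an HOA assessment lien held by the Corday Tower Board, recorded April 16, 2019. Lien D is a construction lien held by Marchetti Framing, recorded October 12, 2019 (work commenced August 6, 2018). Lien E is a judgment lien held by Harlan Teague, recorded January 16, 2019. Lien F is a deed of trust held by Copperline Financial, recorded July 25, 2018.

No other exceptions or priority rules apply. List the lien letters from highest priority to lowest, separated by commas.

Effective dates: B relates back to January 10, 2018 (work commenced); D is treated as recorded August 6, 2018, the work-commencement date.
C is an HOA assessment lien, so it outranks all other liens regardless of date.
Remaining liens by effective date: B (January 10, 2018), A (June 12, 2018), F (July 25, 2018), D (August 6, 2018), E (January 16, 2019).
The subordination applies — B was senior to D — so B and D swap.

C, D, A, F, B, E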